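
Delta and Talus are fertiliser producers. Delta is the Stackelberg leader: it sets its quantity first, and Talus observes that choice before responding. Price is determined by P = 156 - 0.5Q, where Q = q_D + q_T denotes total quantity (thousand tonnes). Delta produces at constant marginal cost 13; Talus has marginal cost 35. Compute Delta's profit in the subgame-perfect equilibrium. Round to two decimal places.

6806.25

Solve by backward induction. Given q_D, the follower Talus maximises π_T = (156 - (1/2)q_D - (1/2)q_T)q_T - 35q_T.
∂π_T/∂q_T = 121 - (1/2)q_D - q_T = 0 gives the reaction function q_T = (121 - (1/2)q_D).
The leader anticipates this reaction. Substituting into P = 156 - 0.5Q gives P = 191/2 - (1/4)q_D, so π_D = (191/2 - (1/4)q_D)q_D - 13q_D.
Maximising: ∂π_D/∂q_D = 165/2 - (1/2)q_D = 0, giving q_D = 165.
Then q_T = (121 - (1/2)·165) = 77/2.
Price P = 156 - (1/2)·(407/2) = 217/4.
Delta's profit: (217/4 - 13)·165 = 6806.2500.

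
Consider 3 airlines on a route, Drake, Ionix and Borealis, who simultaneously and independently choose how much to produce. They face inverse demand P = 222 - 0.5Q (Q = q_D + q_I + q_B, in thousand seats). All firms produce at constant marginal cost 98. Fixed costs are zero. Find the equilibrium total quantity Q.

A representative firm's profit is π_i = q_i(222 - 0.5Q) - 98q_i.
First-order condition (treating rivals' output as given): 124 - q_i - (1/2)·Σ_{j≠i} q_j = 0.
By symmetry each firm produces the same amount; substituting Σ_{j≠i} q_j = 2q_i yields q_i = 124/2 = 62.
Total output Q = 62 + 62 + 62 = 186.

186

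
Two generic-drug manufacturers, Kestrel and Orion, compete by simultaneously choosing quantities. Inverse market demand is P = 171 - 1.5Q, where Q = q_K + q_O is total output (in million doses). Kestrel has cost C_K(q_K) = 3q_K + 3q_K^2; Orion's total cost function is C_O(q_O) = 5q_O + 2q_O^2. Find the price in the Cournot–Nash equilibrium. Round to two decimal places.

117.44

Kestrel's profit: π_K = (171 - 1.5Q)q_K - (3q_K + 3q_K²). Setting ∂π_K/∂q_K = 0: 168 - 9q_K - (3/2)(q_O) = 0.
Orion's profit: π_O = (171 - 1.5Q)q_O - (5q_O + 2q_O²). Setting ∂π_O/∂q_O = 0: 166 - 7q_O - (3/2)(q_K) = 0.
Rearranging gives the reaction functions q_K = (168 - (3/2)q_O)/9 and q_O = (166 - (3/2)q_K)/7.
Solving the pair: q_K = 412/27, q_O = 184/9.
Total output Q = 964/27, so price P = 171 - (3/2)·(964/27) = 1057/9.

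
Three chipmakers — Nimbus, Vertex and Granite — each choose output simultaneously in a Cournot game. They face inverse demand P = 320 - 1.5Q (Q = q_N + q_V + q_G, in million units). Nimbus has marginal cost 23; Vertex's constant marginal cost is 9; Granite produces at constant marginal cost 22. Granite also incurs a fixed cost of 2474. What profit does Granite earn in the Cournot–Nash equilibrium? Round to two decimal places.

934.17

Nimbus's profit: π_N = (320 - 1.5Q)q_N - (23q_N). Setting ∂π_N/∂q_N = 0: 297 - 3q_N - (3/2)(q_V + q_G) = 0.
Vertex's profit: π_V = (320 - 1.5Q)q_V - (9q_V). Setting ∂π_V/∂q_V = 0: 311 - 3q_V - (3/2)(q_N + q_G) = 0.
Granite's first-order condition: 298 - 3q_G - (3/2)(q_N + q_V) = 0.
Adding the 3 conditions: 906 − 3Q − 3Q = 0, i.e. Q = 151.
Back-substituting: q_N = (297 − 453/2)/(3/2) = 47, q_V = (311 − 453/2)/(3/2) = 169/3, q_G = (298 − 453/2)/(3/2) = 143/3.
Price P = 320 - (3/2)·151 = 187/2.
Granite's profit: (187/2 - 22)·(143/3) - 2474 = 934.1667.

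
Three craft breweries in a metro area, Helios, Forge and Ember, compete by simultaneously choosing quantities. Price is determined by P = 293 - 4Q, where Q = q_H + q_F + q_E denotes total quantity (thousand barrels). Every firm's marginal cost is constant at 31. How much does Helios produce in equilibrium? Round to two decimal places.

Each firm earns π_i = (293 - 4Q)q_i - 31q_i.
Setting ∂π_i/∂q_i = 0 with rivals' quantities fixed: 262 - 8q_i - 4·Σ_{j≠i} q_j = 0.
By symmetry each firm produces the same amount; substituting Σ_{j≠i} q_j = 2q_i yields q_i = 262/16 = 131/8.

16.38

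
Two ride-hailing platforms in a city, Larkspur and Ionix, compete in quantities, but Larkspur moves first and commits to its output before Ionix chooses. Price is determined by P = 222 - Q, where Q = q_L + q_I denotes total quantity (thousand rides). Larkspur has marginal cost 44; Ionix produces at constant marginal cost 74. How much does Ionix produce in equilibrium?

22

The follower Ionix best-responds to any q_L: π_I = (222 - Q)q_I - 74q_I.
Follower FOC: 148 - q_L - 2q_I = 0, so q_I(q_L) = (148 - q_L)/2.
The leader anticipates this reaction. Substituting into P = 222 - Q gives P = 148 - (1/2)q_L, so π_L = (148 - (1/2)q_L)q_L - 44q_L.
Maximising: ∂π_L/∂q_L = 104 - q_L = 0, giving q_L = 104.
Then q_I = (148 - 104)/2 = 22.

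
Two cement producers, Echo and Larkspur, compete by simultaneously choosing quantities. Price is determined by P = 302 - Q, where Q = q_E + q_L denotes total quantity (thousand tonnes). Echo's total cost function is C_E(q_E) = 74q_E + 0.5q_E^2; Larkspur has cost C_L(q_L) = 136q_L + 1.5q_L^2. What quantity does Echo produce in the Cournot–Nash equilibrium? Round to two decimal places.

69.57

Echo's profit: π_E = (302 - Q)q_E - (74q_E + (1/2)q_E²). Setting ∂π_E/∂q_E = 0: 228 - 3q_E - (q_L) = 0.
Larkspur's first-order condition: 166 - 5q_L - (q_E) = 0.
Best responses: q_E = (228 - q_L)/3, q_L = (166 - q_E)/5.
Substituting one into the other gives q_E = 487/7 and q_L = 135/7.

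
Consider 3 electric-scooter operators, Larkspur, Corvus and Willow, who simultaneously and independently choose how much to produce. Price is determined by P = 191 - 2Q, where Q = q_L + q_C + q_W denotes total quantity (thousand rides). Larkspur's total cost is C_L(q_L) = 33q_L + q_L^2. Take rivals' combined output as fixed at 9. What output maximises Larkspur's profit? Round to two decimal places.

With rivals' combined output fixed at 9, Larkspur's profit is π_L = (191 - 2·9 - 2q_L)q_L - (33q_L + q_L²) = (173 - 2q_L)q_L - (33q_L + q_L²).
∂π_L/∂q_L = 140 - 6q_L = 0, so q_L = 70/3.

23.33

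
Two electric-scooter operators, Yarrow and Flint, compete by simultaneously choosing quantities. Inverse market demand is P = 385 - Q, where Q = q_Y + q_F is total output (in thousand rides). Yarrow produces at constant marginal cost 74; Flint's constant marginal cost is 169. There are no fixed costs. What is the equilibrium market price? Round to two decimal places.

Yarrow's profit: π_Y = (385 - Q)q_Y - (74q_Y). Setting ∂π_Y/∂q_Y = 0: 311 - 2q_Y - (q_F) = 0.
Flint's first-order condition: 216 - 2q_F - (q_Y) = 0.
So q_Y = (311 - q_F)/2 and q_F = (216 - q_Y)/2.
Substituting one into the other gives q_Y = 406/3 and q_F = 121/3.
Total output Q = 527/3, so price P = 385 - 527/3 = 628/3.

209.33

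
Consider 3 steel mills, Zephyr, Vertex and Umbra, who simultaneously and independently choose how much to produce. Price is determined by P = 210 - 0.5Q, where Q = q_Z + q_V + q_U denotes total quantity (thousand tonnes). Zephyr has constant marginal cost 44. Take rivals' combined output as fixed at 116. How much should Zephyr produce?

With rivals' combined output fixed at 116, Zephyr's profit is π_Z = (210 - (1/2)·116 - (1/2)q_Z)q_Z - (44q_Z) = (152 - (1/2)q_Z)q_Z - (44q_Z).
∂π_Z/∂q_Z = 108 - q_Z = 0, so q_Z = 108.

108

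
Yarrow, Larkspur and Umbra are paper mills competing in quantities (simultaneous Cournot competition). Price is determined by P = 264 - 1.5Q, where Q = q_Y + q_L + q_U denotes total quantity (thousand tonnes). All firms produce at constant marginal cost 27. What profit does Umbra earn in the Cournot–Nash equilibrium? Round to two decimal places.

2340.38

Each firm earns π_i = (264 - 1.5Q)q_i - 27q_i.
Setting ∂π_i/∂q_i = 0 with rivals' quantities fixed: 237 - 3q_i - (3/2)·Σ_{j≠i} q_j = 0.
With identical firms every q_j equals q_i, so Σ_{j≠i} q_j = 2q_i and 237 = 6q_i, giving q_i = 79/2.
Price P = 264 - (3/2)·(237/2) = 345/4.
Umbra's profit: (345/4 - 27)·(79/2) = 2340.3750.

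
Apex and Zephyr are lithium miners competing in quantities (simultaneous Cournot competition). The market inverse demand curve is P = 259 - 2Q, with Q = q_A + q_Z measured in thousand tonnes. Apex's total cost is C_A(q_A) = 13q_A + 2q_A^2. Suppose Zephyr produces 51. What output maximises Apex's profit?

With the rival's output fixed at 51, Apex's profit is π_A = (259 - 2·51 - 2q_A)q_A - (13q_A + 2q_A²) = (157 - 2q_A)q_A - (13q_A + 2q_A²).
∂π_A/∂q_A = 144 - 8q_A = 0, so q_A = 18.

18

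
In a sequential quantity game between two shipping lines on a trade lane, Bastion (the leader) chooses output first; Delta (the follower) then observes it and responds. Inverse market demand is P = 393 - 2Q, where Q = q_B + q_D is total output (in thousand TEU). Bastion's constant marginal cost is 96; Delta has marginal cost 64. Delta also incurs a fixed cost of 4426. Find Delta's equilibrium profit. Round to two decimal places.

Solve by backward induction. Given q_B, the follower Delta maximises π_D = (393 - 2q_B - 2q_D)q_D - 64q_D.
Setting the follower's marginal profit to zero, 329 - 2q_B - 4q_D = 0, i.e. q_D = (329 - 2q_B)/4.
Bastion substitutes q_D(q_B) into its own profit: π_B = q_B(393 - 2q_B - (329 - 2q_B)/2) - 96q_B = (457/2 - q_B)q_B - 96q_B.
Leader FOC: 265/2 - 2q_B = 0, so q_B = 265/4.
Then q_D = (329 - 2·(265/4))/4 = 393/8.
Price P = 393 - 2·(923/8) = 649/4.
Delta's profit: (649/4 - 64)·(393/8) - 4426 = 400.5313.

400.53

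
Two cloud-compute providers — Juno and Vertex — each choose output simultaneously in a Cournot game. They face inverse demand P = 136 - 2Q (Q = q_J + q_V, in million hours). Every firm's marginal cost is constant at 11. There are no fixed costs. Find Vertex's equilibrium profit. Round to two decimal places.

A representative firm's profit is π_i = q_i(136 - 2Q) - 11q_i.
First-order condition (treating rivals' output as given): 125 - 4q_i - 2q_j = 0.
By symmetry each firm produces the same amount; substituting q_j = q_i yields q_i = 125/6.
Price P = 136 - 2·(125/3) = 158/3.
Vertex's profit: (158/3 - 11)·(125/6) = 868.0556.

868.06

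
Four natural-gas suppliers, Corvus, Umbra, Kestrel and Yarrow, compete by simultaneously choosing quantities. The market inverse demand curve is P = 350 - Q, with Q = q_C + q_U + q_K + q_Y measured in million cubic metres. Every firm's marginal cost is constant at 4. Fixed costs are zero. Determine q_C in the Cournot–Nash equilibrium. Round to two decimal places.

69.20

Each firm earns π_i = (350 - Q)q_i - 4q_i.
Setting ∂π_i/∂q_i = 0 with rivals' quantities fixed: 346 - 2q_i - Σ_{j≠i} q_j = 0.
With identical firms every q_j equals q_i, so Σ_{j≠i} q_j = 3q_i and 346 = 5q_i, giving q_i = 346/5.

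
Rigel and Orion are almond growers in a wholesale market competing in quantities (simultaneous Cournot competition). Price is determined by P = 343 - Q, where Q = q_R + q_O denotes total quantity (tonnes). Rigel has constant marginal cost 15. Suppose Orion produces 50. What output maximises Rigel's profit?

With the rival's output fixed at 50, Rigel's profit is π_R = (343 - 50 - q_R)q_R - (15q_R) = (293 - q_R)q_R - (15q_R).
∂π_R/∂q_R = 278 - 2q_R = 0, so q_R = 139.

139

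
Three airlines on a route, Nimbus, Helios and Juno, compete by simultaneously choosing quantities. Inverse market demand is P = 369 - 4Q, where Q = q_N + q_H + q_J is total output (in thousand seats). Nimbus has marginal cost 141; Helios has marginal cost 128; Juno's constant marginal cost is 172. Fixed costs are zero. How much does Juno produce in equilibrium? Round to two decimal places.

7.63

Nimbus's profit: π_N = (369 - 4Q)q_N - (141q_N). Setting ∂π_N/∂q_N = 0: 228 - 8q_N - 4(q_H + q_J) = 0.
Helios's first-order condition: 241 - 8q_H - 4(q_N + q_J) = 0.
Juno's first-order condition: 197 - 8q_J - 4(q_N + q_H) = 0.
Adding the 3 conditions: 666 − 8Q − 8Q = 0, i.e. Q = 333/8.
Back-substituting: q_N = (228 − 333/2)/4 = 123/8, q_H = (241 − 333/2)/4 = 149/8, q_J = (197 − 333/2)/4 = 61/8.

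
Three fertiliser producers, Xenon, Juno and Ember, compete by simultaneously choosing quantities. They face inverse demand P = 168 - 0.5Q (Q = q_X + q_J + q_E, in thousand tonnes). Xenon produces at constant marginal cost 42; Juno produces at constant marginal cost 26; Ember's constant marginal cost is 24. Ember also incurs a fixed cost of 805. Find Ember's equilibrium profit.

Xenon's profit: π_X = (168 - 0.5Q)q_X - (42q_X). Setting ∂π_X/∂q_X = 0: 126 - q_X - (1/2)(q_J + q_E) = 0.
Juno's first-order condition: 142 - q_J - (1/2)(q_X + q_E) = 0.
Ember's profit: π_E = (168 - 0.5Q)q_E - (24q_E). Setting ∂π_E/∂q_E = 0: 144 - q_E - (1/2)(q_X + q_J) = 0.
Adding the 3 conditions: 412 − Q − Q = 0, i.e. Q = 206.
Back-substituting: q_X = (126 − 103)/(1/2) = 46, q_J = (142 − 103)/(1/2) = 78, q_E = (144 − 103)/(1/2) = 82.
Price P = 168 - (1/2)·206 = 65.
Ember's profit: (65 - 24)·82 - 805 = 2557.

2557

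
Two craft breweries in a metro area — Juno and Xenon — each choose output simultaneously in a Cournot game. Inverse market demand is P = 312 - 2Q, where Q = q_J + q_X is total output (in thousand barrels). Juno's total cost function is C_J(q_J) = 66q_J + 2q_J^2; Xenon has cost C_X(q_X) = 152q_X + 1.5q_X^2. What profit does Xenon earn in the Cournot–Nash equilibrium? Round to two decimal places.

803.74

Juno's profit: π_J = (312 - 2Q)q_J - (66q_J + 2q_J²). Setting ∂π_J/∂q_J = 0: 246 - 8q_J - 2(q_X) = 0.
Xenon's profit: π_X = (312 - 2Q)q_X - (152q_X + (3/2)q_X²). Setting ∂π_X/∂q_X = 0: 160 - 7q_X - 2(q_J) = 0.
Best responses: q_J = (246 - 2q_X)/8, q_X = (160 - 2q_J)/7.
Substituting one into the other gives q_J = 701/26 and q_X = 197/13.
Price P = 312 - 2·(1095/26) = 227.7692.
Xenon's profit: 227.7692·(197/13) - 152·(197/13) - (3/2)(197/13)² = 803.7367.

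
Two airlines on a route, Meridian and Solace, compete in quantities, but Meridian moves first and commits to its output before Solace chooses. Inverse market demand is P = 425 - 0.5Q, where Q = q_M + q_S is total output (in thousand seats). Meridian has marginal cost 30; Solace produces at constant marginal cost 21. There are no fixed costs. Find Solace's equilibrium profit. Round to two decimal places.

The follower Solace best-responds to any q_M: π_S = (425 - 0.5Q)q_S - 21q_S.
Setting the follower's marginal profit to zero, 404 - (1/2)q_M - q_S = 0, i.e. q_S = (404 - (1/2)q_M).
The leader anticipates this reaction. Substituting into P = 425 - 0.5Q gives P = 223 - (1/4)q_M, so π_M = (223 - (1/4)q_M)q_M - 30q_M.
Leader FOC: 193 - (1/2)q_M = 0, so q_M = 386.
Then q_S = (404 - (1/2)·386) = 211.
Price P = 425 - (1/2)·597 = 253/2.
Solace's profit: (253/2 - 21)·211 = 22260.5000.

22260.50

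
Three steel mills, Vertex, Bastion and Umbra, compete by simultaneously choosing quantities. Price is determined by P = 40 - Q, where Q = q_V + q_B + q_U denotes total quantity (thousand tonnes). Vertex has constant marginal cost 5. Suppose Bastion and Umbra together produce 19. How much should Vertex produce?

With rivals' combined output fixed at 19, Vertex's profit is π_V = (40 - 19 - q_V)q_V - (5q_V) = (21 - q_V)q_V - (5q_V).
∂π_V/∂q_V = 16 - 2q_V = 0, so q_V = 8.

8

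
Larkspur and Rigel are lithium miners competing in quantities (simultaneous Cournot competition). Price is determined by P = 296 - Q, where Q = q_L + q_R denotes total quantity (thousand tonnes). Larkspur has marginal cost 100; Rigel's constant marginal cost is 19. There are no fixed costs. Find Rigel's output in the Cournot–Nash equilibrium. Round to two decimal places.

Larkspur's profit: π_L = (296 - Q)q_L - (100q_L). Setting ∂π_L/∂q_L = 0: 196 - 2q_L - (q_R) = 0.
Rigel's first-order condition: 277 - 2q_R - (q_L) = 0.
Rearranging gives the reaction functions q_L = (196 - q_R)/2 and q_R = (277 - q_L)/2.
Substituting one into the other gives q_L = 115/3 and q_R = 358/3.

119.33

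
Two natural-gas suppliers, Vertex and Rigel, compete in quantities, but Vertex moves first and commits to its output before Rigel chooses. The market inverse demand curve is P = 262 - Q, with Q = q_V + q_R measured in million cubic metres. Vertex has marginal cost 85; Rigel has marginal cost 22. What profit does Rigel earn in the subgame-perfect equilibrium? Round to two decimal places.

Solve by backward induction. Given q_V, the follower Rigel maximises π_R = (262 - q_V - q_R)q_R - 22q_R.
Setting the follower's marginal profit to zero, 240 - q_V - 2q_R = 0, i.e. q_R = (240 - q_V)/2.
Vertex substitutes q_R(q_V) into its own profit: π_V = q_V(262 - q_V - (240 - q_V)/2) - 85q_V = (142 - (1/2)q_V)q_V - 85q_V.
The leader's first-order condition 57 - q_V = 0 yields q_V = 57.
Then q_R = (240 - 57)/2 = 183/2.
Price P = 262 - 297/2 = 227/2.
Rigel's profit: (227/2 - 22)·(183/2) = 8372.2500.

8372.25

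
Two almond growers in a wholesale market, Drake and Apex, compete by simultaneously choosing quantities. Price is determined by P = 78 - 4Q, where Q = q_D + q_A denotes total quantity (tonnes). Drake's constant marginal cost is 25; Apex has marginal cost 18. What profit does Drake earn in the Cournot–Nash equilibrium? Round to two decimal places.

Drake's profit: π_D = (78 - 4Q)q_D - (25q_D). Setting ∂π_D/∂q_D = 0: 53 - 8q_D - 4(q_A) = 0.
Apex's profit: π_A = (78 - 4Q)q_A - (18q_A). Setting ∂π_A/∂q_A = 0: 60 - 8q_A - 4(q_D) = 0.
Best responses: q_D = (53 - 4q_A)/8, q_A = (60 - 4q_D)/8.
Substituting one into the other gives q_D = 23/6 and q_A = 67/12.
Price P = 78 - 4·(113/12) = 121/3.
Drake's profit: (121/3 - 25)·(23/6) = 529/9.

58.78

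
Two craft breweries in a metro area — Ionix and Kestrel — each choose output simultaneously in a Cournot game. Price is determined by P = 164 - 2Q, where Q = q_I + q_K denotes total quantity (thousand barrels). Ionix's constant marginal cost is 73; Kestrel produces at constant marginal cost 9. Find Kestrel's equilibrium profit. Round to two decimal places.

2664.50

Ionix's profit: π_I = (164 - 2Q)q_I - (73q_I). Setting ∂π_I/∂q_I = 0: 91 - 4q_I - 2(q_K) = 0.
Kestrel's first-order condition: 155 - 4q_K - 2(q_I) = 0.
Rearranging gives the reaction functions q_I = (91 - 2q_K)/4 and q_K = (155 - 2q_I)/4.
Substituting one into the other gives q_I = 9/2 and q_K = 73/2.
Price P = 164 - 2·41 = 82.
Kestrel's profit: (82 - 9)·(73/2) = 2664.5000.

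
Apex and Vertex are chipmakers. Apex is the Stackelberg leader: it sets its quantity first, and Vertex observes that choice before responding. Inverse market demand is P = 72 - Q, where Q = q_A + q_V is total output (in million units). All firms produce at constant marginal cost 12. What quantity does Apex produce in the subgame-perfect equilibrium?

30

The follower Vertex best-responds to any q_A: π_V = (72 - Q)q_V - 12q_V.
Follower FOC: 60 - q_A - 2q_V = 0, so q_V(q_A) = (60 - q_A)/2.
The leader anticipates this reaction. Substituting into P = 72 - Q gives P = 42 - (1/2)q_A, so π_A = (42 - (1/2)q_A)q_A - 12q_A.
The leader's first-order condition 30 - q_A = 0 yields q_A = 30.
Then q_V = (60 - 30)/2 = 15.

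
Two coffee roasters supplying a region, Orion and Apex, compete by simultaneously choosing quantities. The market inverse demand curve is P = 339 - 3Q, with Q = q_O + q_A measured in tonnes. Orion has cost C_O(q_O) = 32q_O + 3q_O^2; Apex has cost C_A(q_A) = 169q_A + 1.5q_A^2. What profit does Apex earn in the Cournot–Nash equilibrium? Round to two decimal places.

574.91

Orion's profit: π_O = (339 - 3Q)q_O - (32q_O + 3q_O²). Setting ∂π_O/∂q_O = 0: 307 - 12q_O - 3(q_A) = 0.
Apex's first-order condition: 170 - 9q_A - 3(q_O) = 0.
Rearranging gives the reaction functions q_O = (307 - 3q_A)/12 and q_A = (170 - 3q_O)/9.
Substituting one into the other gives q_O = 751/33 and q_A = 373/33.
Price P = 339 - 3·(1124/33) = 236.8182.
Apex's profit: 236.8182·(373/33) - 169·(373/33) - (3/2)(373/33)² = 574.9132.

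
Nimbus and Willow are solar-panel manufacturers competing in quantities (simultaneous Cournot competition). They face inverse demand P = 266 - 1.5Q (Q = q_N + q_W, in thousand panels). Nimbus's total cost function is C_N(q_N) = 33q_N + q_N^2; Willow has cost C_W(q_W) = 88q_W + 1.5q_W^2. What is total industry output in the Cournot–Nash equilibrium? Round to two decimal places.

Nimbus's profit: π_N = (266 - 1.5Q)q_N - (33q_N + q_N²). Setting ∂π_N/∂q_N = 0: 233 - 5q_N - (3/2)(q_W) = 0.
Willow's profit: π_W = (266 - 1.5Q)q_W - (88q_W + (3/2)q_W²). Setting ∂π_W/∂q_W = 0: 178 - 6q_W - (3/2)(q_N) = 0.
Best responses: q_N = (233 - (3/2)q_W)/5, q_W = (178 - (3/2)q_N)/6.
Substituting one into the other gives q_N = 1508/37 and q_W = 19.4775.
Total output Q = 1508/37 + 19.4775 = 60.2342.

60.23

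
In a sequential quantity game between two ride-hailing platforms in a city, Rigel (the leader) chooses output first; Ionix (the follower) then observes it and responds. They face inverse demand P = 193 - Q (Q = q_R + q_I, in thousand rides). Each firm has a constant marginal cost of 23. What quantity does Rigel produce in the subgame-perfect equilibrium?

85

The follower Ionix best-responds to any q_R: π_I = (193 - Q)q_I - 23q_I.
Follower FOC: 170 - q_R - 2q_I = 0, so q_I(q_R) = (170 - q_R)/2.
The leader anticipates this reaction. Substituting into P = 193 - Q gives P = 108 - (1/2)q_R, so π_R = (108 - (1/2)q_R)q_R - 23q_R.
Leader FOC: 85 - q_R = 0, so q_R = 85.
Then q_I = (170 - 85)/2 = 85/2.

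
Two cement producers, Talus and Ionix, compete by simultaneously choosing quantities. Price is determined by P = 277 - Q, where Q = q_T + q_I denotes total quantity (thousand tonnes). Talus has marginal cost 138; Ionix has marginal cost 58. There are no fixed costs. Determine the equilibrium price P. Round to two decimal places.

157.67

Talus's profit: π_T = (277 - Q)q_T - (138q_T). Setting ∂π_T/∂q_T = 0: 139 - 2q_T - (q_I) = 0.
Ionix's profit: π_I = (277 - Q)q_I - (58q_I). Setting ∂π_I/∂q_I = 0: 219 - 2q_I - (q_T) = 0.
Rearranging gives the reaction functions q_T = (139 - q_I)/2 and q_I = (219 - q_T)/2.
Substituting one into the other gives q_T = 59/3 and q_I = 299/3.
Total output Q = 358/3, so price P = 277 - 358/3 = 473/3.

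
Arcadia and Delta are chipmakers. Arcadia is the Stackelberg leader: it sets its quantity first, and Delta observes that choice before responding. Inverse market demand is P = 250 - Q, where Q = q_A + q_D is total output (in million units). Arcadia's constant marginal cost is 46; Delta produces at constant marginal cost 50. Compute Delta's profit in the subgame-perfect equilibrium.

2304

The follower Delta best-responds to any q_A: π_D = (250 - Q)q_D - 50q_D.
∂π_D/∂q_D = 200 - q_A - 2q_D = 0 gives the reaction function q_D = (200 - q_A)/2.
The leader anticipates this reaction. Substituting into P = 250 - Q gives P = 150 - (1/2)q_A, so π_A = (150 - (1/2)q_A)q_A - 46q_A.
Maximising: ∂π_A/∂q_A = 104 - q_A = 0, giving q_A = 104.
Then q_D = (200 - 104)/2 = 48.
Price P = 250 - 152 = 98.
Delta's profit: (98 - 50)·48 = 2304.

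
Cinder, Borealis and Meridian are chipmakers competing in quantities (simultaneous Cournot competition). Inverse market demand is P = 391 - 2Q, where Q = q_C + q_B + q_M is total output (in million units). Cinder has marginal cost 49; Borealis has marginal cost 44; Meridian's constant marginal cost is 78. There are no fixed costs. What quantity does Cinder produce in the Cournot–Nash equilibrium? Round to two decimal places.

Cinder's profit: π_C = (391 - 2Q)q_C - (49q_C). Setting ∂π_C/∂q_C = 0: 342 - 4q_C - 2(q_B + q_M) = 0.
Borealis's first-order condition: 347 - 4q_B - 2(q_C + q_M) = 0.
Meridian's profit: π_M = (391 - 2Q)q_M - (78q_M). Setting ∂π_M/∂q_M = 0: 313 - 4q_M - 2(q_C + q_B) = 0.
Adding the 3 first-order conditions: 1002 − 8Q = 0, so Q = 501/4.
Back-substituting: q_C = (342 − 501/2)/2 = 183/4, q_B = (347 − 501/2)/2 = 193/4, q_M = (313 − 501/2)/2 = 125/4.

45.75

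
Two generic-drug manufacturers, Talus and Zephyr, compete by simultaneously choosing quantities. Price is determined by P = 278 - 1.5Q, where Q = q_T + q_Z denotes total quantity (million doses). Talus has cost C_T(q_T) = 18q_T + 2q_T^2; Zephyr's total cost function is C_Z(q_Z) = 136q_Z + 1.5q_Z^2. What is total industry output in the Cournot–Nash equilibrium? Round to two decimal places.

Talus's profit: π_T = (278 - 1.5Q)q_T - (18q_T + 2q_T²). Setting ∂π_T/∂q_T = 0: 260 - 7q_T - (3/2)(q_Z) = 0.
Zephyr's first-order condition: 142 - 6q_Z - (3/2)(q_T) = 0.
Best responses: q_T = (260 - (3/2)q_Z)/7, q_Z = (142 - (3/2)q_T)/6.
Substituting one into the other gives q_T = 1796/53 and q_Z = 15.1950.
Total output Q = 1796/53 + 15.1950 = 49.0818.

49.08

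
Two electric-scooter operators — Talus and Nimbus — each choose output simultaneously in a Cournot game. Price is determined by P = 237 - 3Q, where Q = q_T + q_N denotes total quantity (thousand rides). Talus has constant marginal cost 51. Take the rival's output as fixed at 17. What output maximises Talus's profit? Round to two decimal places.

22.50

With the rival's output fixed at 17, Talus's profit is π_T = (237 - 3·17 - 3q_T)q_T - (51q_T) = (186 - 3q_T)q_T - (51q_T).
∂π_T/∂q_T = 135 - 6q_T = 0, so q_T = 45/2.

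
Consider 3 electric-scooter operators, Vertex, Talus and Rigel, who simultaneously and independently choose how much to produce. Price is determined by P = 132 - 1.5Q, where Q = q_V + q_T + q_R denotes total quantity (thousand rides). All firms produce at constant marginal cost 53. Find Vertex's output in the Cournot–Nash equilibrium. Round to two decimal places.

A representative firm's profit is π_i = q_i(132 - 1.5Q) - 53q_i.
First-order condition (treating rivals' output as given): 79 - 3q_i - (3/2)·Σ_{j≠i} q_j = 0.
By symmetry each firm produces the same amount; substituting Σ_{j≠i} q_j = 2q_i yields q_i = 79/6.

13.17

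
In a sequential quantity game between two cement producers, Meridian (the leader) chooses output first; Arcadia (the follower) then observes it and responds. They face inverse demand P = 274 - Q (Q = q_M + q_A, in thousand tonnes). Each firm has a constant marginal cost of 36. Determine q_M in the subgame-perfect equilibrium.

Solve by backward induction. Given q_M, the follower Arcadia maximises π_A = (274 - q_M - q_A)q_A - 36q_A.
∂π_A/∂q_A = 238 - q_M - 2q_A = 0 gives the reaction function q_A = (238 - q_M)/2.
The leader anticipates this reaction. Substituting into P = 274 - Q gives P = 155 - (1/2)q_M, so π_M = (155 - (1/2)q_M)q_M - 36q_M.
Leader FOC: 119 - q_M = 0, so q_M = 119.
Then q_A = (238 - 119)/2 = 119/2.

119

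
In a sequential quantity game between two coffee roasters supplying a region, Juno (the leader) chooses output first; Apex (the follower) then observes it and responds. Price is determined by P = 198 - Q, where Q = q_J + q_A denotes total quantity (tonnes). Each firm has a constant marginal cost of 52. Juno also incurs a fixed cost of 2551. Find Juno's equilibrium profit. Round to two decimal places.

113.50

Solve by backward induction. Given q_J, the follower Apex maximises π_A = (198 - q_J - q_A)q_A - 52q_A.
Setting the follower's marginal profit to zero, 146 - q_J - 2q_A = 0, i.e. q_A = (146 - q_J)/2.
Juno substitutes q_A(q_J) into its own profit: π_J = q_J(198 - q_J - (146 - q_J)/2) - 52q_J = (125 - (1/2)q_J)q_J - 52q_J.
The leader's first-order condition 73 - q_J = 0 yields q_J = 73.
Then q_A = (146 - 73)/2 = 73/2.
Price P = 198 - 219/2 = 177/2.
Juno's profit: (177/2 - 52)·73 - 2551 = 227/2.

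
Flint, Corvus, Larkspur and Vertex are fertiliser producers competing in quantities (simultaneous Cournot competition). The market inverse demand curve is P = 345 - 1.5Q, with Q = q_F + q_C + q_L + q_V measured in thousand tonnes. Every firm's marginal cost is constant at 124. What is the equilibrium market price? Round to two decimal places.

168.20

A representative firm's profit is π_i = q_i(345 - 1.5Q) - 124q_i.
First-order condition (treating rivals' output as given): 221 - 3q_i - (3/2)·Σ_{j≠i} q_j = 0.
By symmetry each firm produces the same amount; substituting Σ_{j≠i} q_j = 3q_i yields q_i = 221/(15/2) = 442/15.
Total output Q = 1768/15, so price P = 345 - (3/2)·(1768/15) = 841/5.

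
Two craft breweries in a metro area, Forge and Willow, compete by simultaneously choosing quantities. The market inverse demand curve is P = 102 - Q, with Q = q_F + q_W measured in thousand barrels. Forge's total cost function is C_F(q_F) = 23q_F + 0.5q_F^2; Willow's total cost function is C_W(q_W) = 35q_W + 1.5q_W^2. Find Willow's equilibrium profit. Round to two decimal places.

189.85

Forge's profit: π_F = (102 - Q)q_F - (23q_F + (1/2)q_F²). Setting ∂π_F/∂q_F = 0: 79 - 3q_F - (q_W) = 0.
Willow's first-order condition: 67 - 5q_W - (q_F) = 0.
Best responses: q_F = (79 - q_W)/3, q_W = (67 - q_F)/5.
Substituting one into the other gives q_F = 164/7 and q_W = 61/7.
Price P = 102 - 225/7 = 489/7.
Willow's profit: (489/7)·(61/7) - 35·(61/7) - (3/2)(61/7)² = 189.8469.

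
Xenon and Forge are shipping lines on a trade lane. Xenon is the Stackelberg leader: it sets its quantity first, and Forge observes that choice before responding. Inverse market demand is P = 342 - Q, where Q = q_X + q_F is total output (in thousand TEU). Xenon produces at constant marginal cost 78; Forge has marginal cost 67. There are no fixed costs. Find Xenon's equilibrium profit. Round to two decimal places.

8001.13

The follower Forge best-responds to any q_X: π_F = (342 - Q)q_F - 67q_F.
Setting the follower's marginal profit to zero, 275 - q_X - 2q_F = 0, i.e. q_F = (275 - q_X)/2.
Xenon substitutes q_F(q_X) into its own profit: π_X = q_X(342 - q_X - (275 - q_X)/2) - 78q_X = (409/2 - (1/2)q_X)q_X - 78q_X.
Leader FOC: 253/2 - q_X = 0, so q_X = 253/2.
Then q_F = (275 - 253/2)/2 = 297/4.
Price P = 342 - 803/4 = 565/4.
Xenon's profit: (565/4 - 78)·(253/2) = 8001.1250.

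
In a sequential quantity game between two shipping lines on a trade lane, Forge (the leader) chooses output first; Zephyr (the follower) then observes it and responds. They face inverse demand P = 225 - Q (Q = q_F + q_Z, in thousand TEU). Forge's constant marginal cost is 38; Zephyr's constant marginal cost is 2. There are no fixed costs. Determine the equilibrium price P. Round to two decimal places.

The follower Zephyr best-responds to any q_F: π_Z = (225 - Q)q_Z - 2q_Z.
Setting the follower's marginal profit to zero, 223 - q_F - 2q_Z = 0, i.e. q_Z = (223 - q_F)/2.
Forge substitutes q_Z(q_F) into its own profit: π_F = q_F(225 - q_F - (223 - q_F)/2) - 38q_F = (227/2 - (1/2)q_F)q_F - 38q_F.
Leader FOC: 151/2 - q_F = 0, so q_F = 151/2.
Then q_Z = (223 - 151/2)/2 = 295/4.
Total output Q = 597/4, so price P = 225 - 597/4 = 303/4.

75.75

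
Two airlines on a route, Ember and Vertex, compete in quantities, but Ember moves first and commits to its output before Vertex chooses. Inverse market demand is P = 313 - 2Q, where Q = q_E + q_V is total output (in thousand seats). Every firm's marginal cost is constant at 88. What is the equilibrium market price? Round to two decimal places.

144.25

Solve by backward induction. Given q_E, the follower Vertex maximises π_V = (313 - 2q_E - 2q_V)q_V - 88q_V.
∂π_V/∂q_V = 225 - 2q_E - 4q_V = 0 gives the reaction function q_V = (225 - 2q_E)/4.
Ember substitutes q_V(q_E) into its own profit: π_E = q_E(313 - 2q_E - (225 - 2q_E)/2) - 88q_E = (401/2 - q_E)q_E - 88q_E.
Maximising: ∂π_E/∂q_E = 225/2 - 2q_E = 0, giving q_E = 225/4.
Then q_V = (225 - 2·(225/4))/4 = 225/8.
Total output Q = 675/8, so price P = 313 - 2·(675/8) = 577/4.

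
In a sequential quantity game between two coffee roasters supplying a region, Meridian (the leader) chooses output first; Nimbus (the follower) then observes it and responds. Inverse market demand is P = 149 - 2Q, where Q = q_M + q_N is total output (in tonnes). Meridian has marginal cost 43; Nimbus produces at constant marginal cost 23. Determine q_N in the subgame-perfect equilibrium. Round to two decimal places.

The follower Nimbus best-responds to any q_M: π_N = (149 - 2Q)q_N - 23q_N.
∂π_N/∂q_N = 126 - 2q_M - 4q_N = 0 gives the reaction function q_N = (126 - 2q_M)/4.
The leader anticipates this reaction. Substituting into P = 149 - 2Q gives P = 86 - q_M, so π_M = (86 - q_M)q_M - 43q_M.
The leader's first-order condition 43 - 2q_M = 0 yields q_M = 43/2.
Then q_N = (126 - 2·(43/2))/4 = 83/4.

20.75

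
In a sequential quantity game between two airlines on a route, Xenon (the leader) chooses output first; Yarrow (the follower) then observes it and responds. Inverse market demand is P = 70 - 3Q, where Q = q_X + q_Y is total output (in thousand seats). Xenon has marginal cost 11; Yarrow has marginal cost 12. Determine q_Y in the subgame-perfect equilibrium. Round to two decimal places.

4.67

The follower Yarrow best-responds to any q_X: π_Y = (70 - 3Q)q_Y - 12q_Y.
Follower FOC: 58 - 3q_X - 6q_Y = 0, so q_Y(q_X) = (58 - 3q_X)/6.
Xenon substitutes q_Y(q_X) into its own profit: π_X = q_X(70 - 3q_X - (58 - 3q_X)/2) - 11q_X = (41 - (3/2)q_X)q_X - 11q_X.
The leader's first-order condition 30 - 3q_X = 0 yields q_X = 10.
Then q_Y = (58 - 3·10)/6 = 14/3.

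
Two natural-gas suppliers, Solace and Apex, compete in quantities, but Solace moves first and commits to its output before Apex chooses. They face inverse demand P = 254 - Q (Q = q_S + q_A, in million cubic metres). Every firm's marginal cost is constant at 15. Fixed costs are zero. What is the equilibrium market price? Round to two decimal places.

Solve by backward induction. Given q_S, the follower Apex maximises π_A = (254 - q_S - q_A)q_A - 15q_A.
Follower FOC: 239 - q_S - 2q_A = 0, so q_A(q_S) = (239 - q_S)/2.
The leader anticipates this reaction. Substituting into P = 254 - Q gives P = 269/2 - (1/2)q_S, so π_S = (269/2 - (1/2)q_S)q_S - 15q_S.
Maximising: ∂π_S/∂q_S = 239/2 - q_S = 0, giving q_S = 239/2.
Then q_A = (239 - 239/2)/2 = 239/4.
Total output Q = 717/4, so price P = 254 - 717/4 = 299/4.

74.75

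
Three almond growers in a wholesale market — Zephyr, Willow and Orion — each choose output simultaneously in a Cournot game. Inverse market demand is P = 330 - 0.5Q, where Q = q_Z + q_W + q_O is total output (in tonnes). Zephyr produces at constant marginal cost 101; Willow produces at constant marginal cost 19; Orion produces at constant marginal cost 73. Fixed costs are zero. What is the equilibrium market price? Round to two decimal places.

Zephyr's profit: π_Z = (330 - 0.5Q)q_Z - (101q_Z). Setting ∂π_Z/∂q_Z = 0: 229 - q_Z - (1/2)(q_W + q_O) = 0.
Willow's profit: π_W = (330 - 0.5Q)q_W - (19q_W). Setting ∂π_W/∂q_W = 0: 311 - q_W - (1/2)(q_Z + q_O) = 0.
Orion's profit: π_O = (330 - 0.5Q)q_O - (73q_O). Setting ∂π_O/∂q_O = 0: 257 - q_O - (1/2)(q_Z + q_W) = 0.
Adding the 3 conditions: 797 − Q − Q = 0, i.e. Q = 797/2.
Back-substituting: q_Z = (229 − 797/4)/(1/2) = 119/2, q_W = (311 − 797/4)/(1/2) = 447/2, q_O = (257 − 797/4)/(1/2) = 231/2.
Total output Q = 797/2, so price P = 330 - (1/2)·(797/2) = 523/4.

130.75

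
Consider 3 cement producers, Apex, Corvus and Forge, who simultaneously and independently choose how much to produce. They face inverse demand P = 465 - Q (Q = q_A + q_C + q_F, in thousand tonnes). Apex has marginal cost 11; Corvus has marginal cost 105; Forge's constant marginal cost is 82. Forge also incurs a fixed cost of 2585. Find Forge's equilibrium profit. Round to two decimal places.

4429.06

Apex's profit: π_A = (465 - Q)q_A - (11q_A). Setting ∂π_A/∂q_A = 0: 454 - 2q_A - (q_C + q_F) = 0.
Corvus's profit: π_C = (465 - Q)q_C - (105q_C). Setting ∂π_C/∂q_C = 0: 360 - 2q_C - (q_A + q_F) = 0.
Forge's first-order condition: 383 - 2q_F - (q_A + q_C) = 0.
Summing all 3 equations gives 1197 − 4Q = 0, hence Q = 1197/4.
Back-substituting: q_A = (454 − 1197/4) = 619/4, q_C = (360 − 1197/4) = 243/4, q_F = (383 − 1197/4) = 335/4.
Price P = 465 - 1197/4 = 663/4.
Forge's profit: (663/4 - 82)·(335/4) - 2585 = 4429.0625.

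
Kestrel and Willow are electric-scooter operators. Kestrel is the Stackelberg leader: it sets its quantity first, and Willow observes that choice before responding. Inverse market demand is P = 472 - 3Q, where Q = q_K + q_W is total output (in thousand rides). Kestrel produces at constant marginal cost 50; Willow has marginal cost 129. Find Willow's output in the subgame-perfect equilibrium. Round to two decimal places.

Solve by backward induction. Given q_K, the follower Willow maximises π_W = (472 - 3q_K - 3q_W)q_W - 129q_W.
∂π_W/∂q_W = 343 - 3q_K - 6q_W = 0 gives the reaction function q_W = (343 - 3q_K)/6.
Kestrel substitutes q_W(q_K) into its own profit: π_K = q_K(472 - 3q_K - (343 - 3q_K)/2) - 50q_K = (601/2 - (3/2)q_K)q_K - 50q_K.
Maximising: ∂π_K/∂q_K = 501/2 - 3q_K = 0, giving q_K = 167/2.
Then q_W = (343 - 3·(167/2))/6 = 185/12.

15.42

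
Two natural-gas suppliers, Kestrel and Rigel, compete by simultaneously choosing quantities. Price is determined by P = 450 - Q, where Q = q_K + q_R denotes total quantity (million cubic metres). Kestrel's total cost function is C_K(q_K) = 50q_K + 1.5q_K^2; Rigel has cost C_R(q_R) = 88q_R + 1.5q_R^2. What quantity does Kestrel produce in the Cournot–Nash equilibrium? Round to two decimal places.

Kestrel's profit: π_K = (450 - Q)q_K - (50q_K + (3/2)q_K²). Setting ∂π_K/∂q_K = 0: 400 - 5q_K - (q_R) = 0.
Rigel's first-order condition: 362 - 5q_R - (q_K) = 0.
Best responses: q_K = (400 - q_R)/5, q_R = (362 - q_K)/5.
Substituting one into the other gives q_K = 273/4 and q_R = 235/4.

68.25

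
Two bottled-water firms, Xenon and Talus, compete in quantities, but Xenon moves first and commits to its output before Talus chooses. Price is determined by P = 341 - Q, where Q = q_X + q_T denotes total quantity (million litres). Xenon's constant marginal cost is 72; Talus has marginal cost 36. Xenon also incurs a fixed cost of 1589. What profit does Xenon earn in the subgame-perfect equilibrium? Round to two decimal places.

5197.13

Solve by backward induction. Given q_X, the follower Talus maximises π_T = (341 - q_X - q_T)q_T - 36q_T.
Follower FOC: 305 - q_X - 2q_T = 0, so q_T(q_X) = (305 - q_X)/2.
The leader anticipates this reaction. Substituting into P = 341 - Q gives P = 377/2 - (1/2)q_X, so π_X = (377/2 - (1/2)q_X)q_X - 72q_X.
The leader's first-order condition 233/2 - q_X = 0 yields q_X = 233/2.
Then q_T = (305 - 233/2)/2 = 377/4.
Price P = 341 - 843/4 = 521/4.
Xenon's profit: (521/4 - 72)·(233/2) - 1589 = 5197.1250.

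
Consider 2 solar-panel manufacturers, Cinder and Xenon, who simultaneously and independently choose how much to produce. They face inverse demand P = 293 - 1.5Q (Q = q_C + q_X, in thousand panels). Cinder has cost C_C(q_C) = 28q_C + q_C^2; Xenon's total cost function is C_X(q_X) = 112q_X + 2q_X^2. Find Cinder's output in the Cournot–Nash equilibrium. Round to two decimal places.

48.35

Cinder's profit: π_C = (293 - 1.5Q)q_C - (28q_C + q_C²). Setting ∂π_C/∂q_C = 0: 265 - 5q_C - (3/2)(q_X) = 0.
Xenon's profit: π_X = (293 - 1.5Q)q_X - (112q_X + 2q_X²). Setting ∂π_X/∂q_X = 0: 181 - 7q_X - (3/2)(q_C) = 0.
Best responses: q_C = (265 - (3/2)q_X)/5, q_X = (181 - (3/2)q_C)/7.
Solving the pair: q_C = 48.3511, q_X = 15.4962.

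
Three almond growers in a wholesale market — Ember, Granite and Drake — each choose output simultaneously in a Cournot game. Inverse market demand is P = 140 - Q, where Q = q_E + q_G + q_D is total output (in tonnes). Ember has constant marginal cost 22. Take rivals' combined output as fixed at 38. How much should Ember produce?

40

With rivals' combined output fixed at 38, Ember's profit is π_E = (140 - 38 - q_E)q_E - (22q_E) = (102 - q_E)q_E - (22q_E).
∂π_E/∂q_E = 80 - 2q_E = 0, so q_E = 40.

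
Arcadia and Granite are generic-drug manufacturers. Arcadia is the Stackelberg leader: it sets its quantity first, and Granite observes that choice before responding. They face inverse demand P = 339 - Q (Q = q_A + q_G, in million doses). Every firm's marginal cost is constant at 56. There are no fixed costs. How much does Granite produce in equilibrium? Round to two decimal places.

70.75

Solve by backward induction. Given q_A, the follower Granite maximises π_G = (339 - q_A - q_G)q_G - 56q_G.
Setting the follower's marginal profit to zero, 283 - q_A - 2q_G = 0, i.e. q_G = (283 - q_A)/2.
The leader anticipates this reaction. Substituting into P = 339 - Q gives P = 395/2 - (1/2)q_A, so π_A = (395/2 - (1/2)q_A)q_A - 56q_A.
Maximising: ∂π_A/∂q_A = 283/2 - q_A = 0, giving q_A = 283/2.
Then q_G = (283 - 283/2)/2 = 283/4.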